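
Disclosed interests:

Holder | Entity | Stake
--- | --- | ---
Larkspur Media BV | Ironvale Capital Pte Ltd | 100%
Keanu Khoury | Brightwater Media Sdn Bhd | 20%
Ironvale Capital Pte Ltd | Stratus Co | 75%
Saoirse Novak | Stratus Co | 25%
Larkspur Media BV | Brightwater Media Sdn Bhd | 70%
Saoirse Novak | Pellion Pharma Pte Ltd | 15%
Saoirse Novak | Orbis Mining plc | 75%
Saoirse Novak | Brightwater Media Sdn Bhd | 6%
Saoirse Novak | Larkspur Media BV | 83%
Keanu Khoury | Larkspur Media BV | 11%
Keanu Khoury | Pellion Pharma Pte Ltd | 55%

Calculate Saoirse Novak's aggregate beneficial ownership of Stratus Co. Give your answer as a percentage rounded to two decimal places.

87.25%

Saoirse reaches Stratus along 2 paths.
Direct stake: 25% = 25%.
Via Larkspur → Ironvale: 83% × 100% × 75% = 62.25%.
Total: 25% + 62.25% = 87.25%.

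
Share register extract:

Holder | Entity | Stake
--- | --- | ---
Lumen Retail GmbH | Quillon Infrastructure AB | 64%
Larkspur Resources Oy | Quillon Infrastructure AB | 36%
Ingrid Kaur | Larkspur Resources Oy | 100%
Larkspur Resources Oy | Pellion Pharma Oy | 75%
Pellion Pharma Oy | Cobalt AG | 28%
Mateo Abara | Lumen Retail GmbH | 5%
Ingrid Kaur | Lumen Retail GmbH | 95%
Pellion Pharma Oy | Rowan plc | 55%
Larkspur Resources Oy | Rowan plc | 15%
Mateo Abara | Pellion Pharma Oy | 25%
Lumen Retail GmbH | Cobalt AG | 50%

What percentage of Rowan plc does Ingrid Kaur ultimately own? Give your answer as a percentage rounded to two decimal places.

56.25%

Ingrid reaches Rowan along 2 paths.
Via Larkspur: 100% × 15% = 15%.
Via Larkspur → Pellion: 100% × 75% × 55% = 41.25%.
Total: 15% + 41.25% = 56.25%.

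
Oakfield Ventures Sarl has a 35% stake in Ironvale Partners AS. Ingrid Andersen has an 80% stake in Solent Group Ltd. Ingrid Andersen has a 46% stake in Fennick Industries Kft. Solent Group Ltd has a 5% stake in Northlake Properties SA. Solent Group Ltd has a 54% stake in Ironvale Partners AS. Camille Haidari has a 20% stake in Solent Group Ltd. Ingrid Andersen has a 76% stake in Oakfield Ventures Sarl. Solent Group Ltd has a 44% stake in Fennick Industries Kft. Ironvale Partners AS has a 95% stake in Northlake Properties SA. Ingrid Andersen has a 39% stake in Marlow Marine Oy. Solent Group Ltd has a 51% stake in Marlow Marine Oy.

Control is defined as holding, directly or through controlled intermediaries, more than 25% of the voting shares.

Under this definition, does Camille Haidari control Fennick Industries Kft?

Camille's largest direct stake is 20% in Solent, which does not meet the threshold, so Camille controls no company.
Neither Camille nor any entity Camille controls holds any voting interest in Fennick.
So Camille does not control Fennick.

No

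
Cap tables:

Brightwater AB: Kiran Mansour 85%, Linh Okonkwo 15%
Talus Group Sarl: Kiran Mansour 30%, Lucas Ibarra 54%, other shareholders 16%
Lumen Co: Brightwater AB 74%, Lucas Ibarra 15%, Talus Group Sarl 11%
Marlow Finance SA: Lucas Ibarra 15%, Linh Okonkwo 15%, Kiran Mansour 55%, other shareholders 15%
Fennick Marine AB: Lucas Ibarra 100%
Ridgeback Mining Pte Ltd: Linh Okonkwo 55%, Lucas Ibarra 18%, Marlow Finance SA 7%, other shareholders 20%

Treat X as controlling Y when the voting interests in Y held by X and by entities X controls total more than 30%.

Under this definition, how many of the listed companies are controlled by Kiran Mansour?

3

Kiran holds 85% of Brightwater, so Kiran controls Brightwater.
Brightwater holds 74% of Lumen, so Kiran controls Lumen.
Kiran holds 55% of Marlow, so Kiran controls Marlow.
No other company's threshold is met.
Kiran controls 3 companies.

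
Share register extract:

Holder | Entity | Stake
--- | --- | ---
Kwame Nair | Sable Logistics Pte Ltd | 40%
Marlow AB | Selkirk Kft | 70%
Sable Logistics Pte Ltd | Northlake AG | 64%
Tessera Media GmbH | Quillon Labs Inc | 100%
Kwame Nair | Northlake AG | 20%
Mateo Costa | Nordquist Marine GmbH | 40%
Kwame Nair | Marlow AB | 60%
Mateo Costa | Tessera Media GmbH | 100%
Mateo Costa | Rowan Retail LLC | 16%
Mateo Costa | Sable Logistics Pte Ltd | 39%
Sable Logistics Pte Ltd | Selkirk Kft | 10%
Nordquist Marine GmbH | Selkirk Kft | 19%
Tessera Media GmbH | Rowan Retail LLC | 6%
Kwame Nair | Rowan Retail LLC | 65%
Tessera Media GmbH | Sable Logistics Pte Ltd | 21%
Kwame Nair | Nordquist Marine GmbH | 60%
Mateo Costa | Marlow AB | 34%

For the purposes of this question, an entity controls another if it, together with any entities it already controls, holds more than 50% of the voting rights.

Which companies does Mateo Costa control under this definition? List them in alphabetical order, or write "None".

Mateo holds 100% of Tessera, so Mateo controls Tessera.
Mateo and Tessera together hold 39% + 21% = 60% of Sable, so Mateo controls Sable.
Sable holds 64% of Northlake, so Mateo controls Northlake.
Tessera holds 100% of Quillon, so Mateo controls Quillon.
No other company's threshold is met.

Northlake AG, Quillon Labs Inc, Sable Logistics Pte Ltd, Tessera Media GmbH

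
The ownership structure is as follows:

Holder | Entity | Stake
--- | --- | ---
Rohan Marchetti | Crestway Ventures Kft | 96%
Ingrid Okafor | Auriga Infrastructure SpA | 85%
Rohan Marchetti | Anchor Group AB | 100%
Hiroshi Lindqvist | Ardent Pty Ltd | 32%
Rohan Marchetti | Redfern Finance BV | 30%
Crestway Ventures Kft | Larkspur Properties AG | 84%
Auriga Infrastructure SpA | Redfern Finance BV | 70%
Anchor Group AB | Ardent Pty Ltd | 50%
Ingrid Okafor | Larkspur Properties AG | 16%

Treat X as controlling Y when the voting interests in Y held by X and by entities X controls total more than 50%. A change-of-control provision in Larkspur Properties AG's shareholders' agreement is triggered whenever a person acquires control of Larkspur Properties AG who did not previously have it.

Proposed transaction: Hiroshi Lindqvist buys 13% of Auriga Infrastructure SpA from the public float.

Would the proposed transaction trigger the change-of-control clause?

No

The purchase changes only Hiroshi's holdings, so Hiroshi is the only person who could newly come to control Larkspur.
Hiroshi's largest direct stake is 32% in Ardent, which does not meet the threshold, so Hiroshi controls no company.
Neither Hiroshi nor any entity Hiroshi controls holds any voting interest in Larkspur.
So before the transaction, Hiroshi does not control Larkspur.
After the purchase, Hiroshi holds 13% of Auriga directly.
Hiroshi's side now holds 13% of Auriga, not > 50%, so Hiroshi still does not control Auriga.
After the transaction, neither Hiroshi nor any entity Hiroshi controls holds a voting interest in Larkspur, so Hiroshi still does not control it.
No new person acquires control, so the clause is not triggered.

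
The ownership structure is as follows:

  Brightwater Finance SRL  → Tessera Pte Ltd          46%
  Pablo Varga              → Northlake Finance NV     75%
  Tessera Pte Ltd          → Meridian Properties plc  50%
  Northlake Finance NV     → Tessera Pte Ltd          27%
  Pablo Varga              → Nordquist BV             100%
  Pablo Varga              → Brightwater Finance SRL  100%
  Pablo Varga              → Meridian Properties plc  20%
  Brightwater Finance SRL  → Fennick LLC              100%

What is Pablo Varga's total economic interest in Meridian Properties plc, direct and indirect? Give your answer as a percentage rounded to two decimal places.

Pablo reaches Meridian along 3 paths.
Direct stake: 20% = 20%.
Via Brightwater → Tessera: 100% × 46% × 50% = 23%.
Via Northlake → Tessera: 75% × 27% × 50% = 10.125%.
Total: 20% + 23% + 10.125% = 53.125%.
Rounded: 53.13%.

53.13%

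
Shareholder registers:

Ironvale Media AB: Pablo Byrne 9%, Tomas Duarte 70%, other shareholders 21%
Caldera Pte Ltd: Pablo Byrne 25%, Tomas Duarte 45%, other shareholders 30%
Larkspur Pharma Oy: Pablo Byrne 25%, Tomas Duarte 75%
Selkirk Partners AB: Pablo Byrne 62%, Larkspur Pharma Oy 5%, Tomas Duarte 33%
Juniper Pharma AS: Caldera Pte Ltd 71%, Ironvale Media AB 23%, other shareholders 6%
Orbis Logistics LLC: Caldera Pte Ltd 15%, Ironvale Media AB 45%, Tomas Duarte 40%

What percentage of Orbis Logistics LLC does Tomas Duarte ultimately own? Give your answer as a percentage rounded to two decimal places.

Tomas reaches Orbis along 3 paths.
Via Caldera: 45% × 15% = 6.75%.
Via Ironvale: 70% × 45% = 31.5%.
Direct stake: 40% = 40%.
Total: 6.75% + 31.5% + 40% = 78.25%.

78.25%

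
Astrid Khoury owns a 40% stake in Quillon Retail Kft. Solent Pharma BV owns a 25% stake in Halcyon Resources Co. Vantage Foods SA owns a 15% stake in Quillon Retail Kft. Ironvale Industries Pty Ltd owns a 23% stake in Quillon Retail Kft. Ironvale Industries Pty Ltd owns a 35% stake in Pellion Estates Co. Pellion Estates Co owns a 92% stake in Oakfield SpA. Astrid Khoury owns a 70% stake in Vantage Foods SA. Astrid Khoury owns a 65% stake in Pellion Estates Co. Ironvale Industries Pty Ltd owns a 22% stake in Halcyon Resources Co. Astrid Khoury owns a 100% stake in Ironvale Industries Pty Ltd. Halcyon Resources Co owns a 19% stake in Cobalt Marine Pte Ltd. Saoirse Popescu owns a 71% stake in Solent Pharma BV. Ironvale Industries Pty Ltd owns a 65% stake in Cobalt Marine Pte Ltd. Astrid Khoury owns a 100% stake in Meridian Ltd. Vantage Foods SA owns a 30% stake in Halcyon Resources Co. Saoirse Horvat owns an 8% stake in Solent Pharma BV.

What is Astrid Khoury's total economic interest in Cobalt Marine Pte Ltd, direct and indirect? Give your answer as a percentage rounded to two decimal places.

73.17%

Astrid reaches Cobalt along 3 paths.
Via Ironvale → Halcyon: 100% × 22% × 19% = 4.18%.
Via Vantage → Halcyon: 70% × 30% × 19% = 3.99%.
Via Ironvale: 100% × 65% = 65%.
Total: 4.18% + 3.99% + 65% = 73.17%.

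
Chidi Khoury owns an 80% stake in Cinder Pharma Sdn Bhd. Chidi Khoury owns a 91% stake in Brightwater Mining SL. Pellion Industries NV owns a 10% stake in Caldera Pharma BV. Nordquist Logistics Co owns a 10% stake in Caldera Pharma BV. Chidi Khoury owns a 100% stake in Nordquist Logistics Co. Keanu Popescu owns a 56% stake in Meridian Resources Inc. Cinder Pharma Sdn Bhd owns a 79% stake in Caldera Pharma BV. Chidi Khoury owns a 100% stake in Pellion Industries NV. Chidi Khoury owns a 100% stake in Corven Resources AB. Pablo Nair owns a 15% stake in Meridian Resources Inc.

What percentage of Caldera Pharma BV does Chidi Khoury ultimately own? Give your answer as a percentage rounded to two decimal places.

Chidi reaches Caldera along 3 paths.
Via Nordquist: 100% × 10% = 10%.
Via Pellion: 100% × 10% = 10%.
Via Cinder: 80% × 79% = 63.2%.
Total: 10% + 10% + 63.2% = 83.2%.
Rounded: 83.20%.

83.20%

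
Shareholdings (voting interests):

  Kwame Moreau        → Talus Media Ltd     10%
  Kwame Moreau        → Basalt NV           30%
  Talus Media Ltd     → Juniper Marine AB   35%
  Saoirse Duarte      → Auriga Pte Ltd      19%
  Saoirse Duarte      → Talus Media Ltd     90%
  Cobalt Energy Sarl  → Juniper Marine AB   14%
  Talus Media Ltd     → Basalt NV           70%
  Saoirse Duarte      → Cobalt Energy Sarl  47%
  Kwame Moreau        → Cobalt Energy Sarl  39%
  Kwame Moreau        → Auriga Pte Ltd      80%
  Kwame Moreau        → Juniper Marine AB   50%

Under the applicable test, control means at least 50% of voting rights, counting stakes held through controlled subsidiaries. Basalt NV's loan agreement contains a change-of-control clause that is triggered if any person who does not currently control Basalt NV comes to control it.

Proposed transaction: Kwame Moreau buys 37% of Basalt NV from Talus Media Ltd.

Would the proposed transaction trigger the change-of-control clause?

Yes

The purchase adds only to Kwame's holdings (Talus's stake shrinks), so Kwame is the only person who could newly come to control Basalt.
Kwame holds 80% of Auriga, so Kwame controls Auriga.
Kwame holds 50% of Juniper, so Kwame controls Juniper.
In Basalt, Kwame's side holds only 30%, not ≥ 50%.
So before the transaction, Kwame does not control Basalt.
After the purchase, Kwame's direct stake in Basalt rises to 30% + 37% = 67%, and Talus's stake falls to 33%.
Kwame holds 67% of Basalt, so Kwame controls Basalt.
Kwame did not control Basalt before and does after, so the clause is triggered.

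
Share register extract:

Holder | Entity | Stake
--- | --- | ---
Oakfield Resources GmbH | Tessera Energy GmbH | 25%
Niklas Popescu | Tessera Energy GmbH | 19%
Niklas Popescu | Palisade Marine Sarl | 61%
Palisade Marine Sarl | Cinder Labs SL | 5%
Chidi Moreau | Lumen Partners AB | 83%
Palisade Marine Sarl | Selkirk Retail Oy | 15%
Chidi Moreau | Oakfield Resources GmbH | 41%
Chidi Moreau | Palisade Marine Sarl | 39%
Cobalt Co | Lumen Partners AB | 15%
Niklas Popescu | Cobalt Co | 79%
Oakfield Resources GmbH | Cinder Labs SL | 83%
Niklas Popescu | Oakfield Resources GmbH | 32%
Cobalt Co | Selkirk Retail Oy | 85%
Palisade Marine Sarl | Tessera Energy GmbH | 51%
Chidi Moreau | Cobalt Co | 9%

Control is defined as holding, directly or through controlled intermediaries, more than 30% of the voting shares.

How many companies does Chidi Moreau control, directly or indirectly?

Chidi holds 41% of Oakfield, so Chidi controls Oakfield.
Chidi holds 39% of Palisade, so Chidi controls Palisade.
Oakfield and Palisade together hold 25% + 51% = 76% of Tessera, so Chidi controls Tessera.
Oakfield and Palisade together hold 83% + 5% = 88% of Cinder, so Chidi controls Cinder.
Chidi holds 83% of Lumen, so Chidi controls Lumen.
No other company's threshold is met.
Chidi controls 5 companies.

5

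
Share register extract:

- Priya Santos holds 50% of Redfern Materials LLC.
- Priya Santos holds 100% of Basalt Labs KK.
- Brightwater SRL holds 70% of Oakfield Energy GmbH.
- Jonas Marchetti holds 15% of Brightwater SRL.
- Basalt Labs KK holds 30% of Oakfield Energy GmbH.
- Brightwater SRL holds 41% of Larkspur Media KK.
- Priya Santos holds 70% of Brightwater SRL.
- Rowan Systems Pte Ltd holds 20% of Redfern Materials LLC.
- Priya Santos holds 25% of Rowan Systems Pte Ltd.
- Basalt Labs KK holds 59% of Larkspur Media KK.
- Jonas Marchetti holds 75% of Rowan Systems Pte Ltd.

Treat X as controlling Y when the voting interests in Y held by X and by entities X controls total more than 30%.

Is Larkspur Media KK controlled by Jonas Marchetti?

Jonas holds 75% of Rowan, so Jonas controls Rowan.
Neither Jonas nor any entity Jonas controls holds any voting interest in Larkspur.
So Jonas does not control Larkspur.

No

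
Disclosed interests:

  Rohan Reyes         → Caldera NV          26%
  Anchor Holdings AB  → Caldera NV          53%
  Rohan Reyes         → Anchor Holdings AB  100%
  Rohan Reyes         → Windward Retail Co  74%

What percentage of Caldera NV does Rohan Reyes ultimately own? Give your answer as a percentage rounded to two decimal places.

Rohan reaches Caldera along 2 paths.
Direct stake: 26% = 26%.
Via Anchor: 100% × 53% = 53%.
Total: 26% + 53% = 79%.
Rounded: 79.00%.

79.00%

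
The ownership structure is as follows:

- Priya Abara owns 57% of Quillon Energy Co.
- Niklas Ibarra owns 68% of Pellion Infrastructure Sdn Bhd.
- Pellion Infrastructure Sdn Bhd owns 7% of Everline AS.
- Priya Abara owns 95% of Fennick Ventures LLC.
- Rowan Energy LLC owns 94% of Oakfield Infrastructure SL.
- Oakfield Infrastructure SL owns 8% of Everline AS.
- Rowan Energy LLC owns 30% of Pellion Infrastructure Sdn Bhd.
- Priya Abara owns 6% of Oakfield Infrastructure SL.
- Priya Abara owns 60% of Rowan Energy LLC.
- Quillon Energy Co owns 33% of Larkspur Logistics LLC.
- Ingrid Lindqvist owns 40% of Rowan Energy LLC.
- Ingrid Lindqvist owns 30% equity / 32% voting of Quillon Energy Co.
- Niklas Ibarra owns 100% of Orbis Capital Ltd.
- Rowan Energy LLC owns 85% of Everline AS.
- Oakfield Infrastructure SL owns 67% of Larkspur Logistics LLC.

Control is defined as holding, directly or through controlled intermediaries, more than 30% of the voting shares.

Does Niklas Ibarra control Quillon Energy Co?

No

Niklas holds 100% of Orbis, so Niklas controls Orbis.
Niklas holds 68% of Pellion, so Niklas controls Pellion.
Neither Niklas nor any entity Niklas controls holds any voting interest in Quillon.
So Niklas does not control Quillon.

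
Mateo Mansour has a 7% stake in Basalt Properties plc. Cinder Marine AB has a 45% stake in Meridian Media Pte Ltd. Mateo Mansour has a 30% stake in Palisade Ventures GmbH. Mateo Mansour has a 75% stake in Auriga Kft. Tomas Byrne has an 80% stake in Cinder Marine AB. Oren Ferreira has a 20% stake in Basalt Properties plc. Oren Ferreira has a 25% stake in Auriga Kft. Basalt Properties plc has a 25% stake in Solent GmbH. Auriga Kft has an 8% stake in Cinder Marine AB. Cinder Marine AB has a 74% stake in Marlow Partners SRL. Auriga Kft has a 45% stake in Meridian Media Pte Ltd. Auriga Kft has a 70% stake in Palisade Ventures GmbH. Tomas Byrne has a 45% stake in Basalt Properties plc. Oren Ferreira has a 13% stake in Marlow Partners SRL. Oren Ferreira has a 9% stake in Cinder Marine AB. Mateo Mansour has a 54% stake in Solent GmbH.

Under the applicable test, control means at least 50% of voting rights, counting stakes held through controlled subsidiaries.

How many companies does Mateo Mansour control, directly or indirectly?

Mateo holds 75% of Auriga, so Mateo controls Auriga.
Mateo and Auriga together hold 30% + 70% = 100% of Palisade, so Mateo controls Palisade.
Mateo holds 54% of Solent, so Mateo controls Solent.
No other company's threshold is met.
Mateo controls 3 companies.

3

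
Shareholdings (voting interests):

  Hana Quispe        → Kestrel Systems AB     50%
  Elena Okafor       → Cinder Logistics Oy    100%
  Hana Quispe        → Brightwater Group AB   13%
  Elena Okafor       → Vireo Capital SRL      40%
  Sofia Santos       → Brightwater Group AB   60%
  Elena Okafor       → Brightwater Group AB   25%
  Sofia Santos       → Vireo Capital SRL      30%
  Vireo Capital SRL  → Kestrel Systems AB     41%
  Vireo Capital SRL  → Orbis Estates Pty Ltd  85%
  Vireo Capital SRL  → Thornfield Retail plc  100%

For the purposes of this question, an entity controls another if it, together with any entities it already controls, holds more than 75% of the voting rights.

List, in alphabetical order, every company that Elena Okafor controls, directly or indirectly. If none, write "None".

Elena holds 100% of Cinder, so Elena controls Cinder.
No other company's threshold is met.

Cinder Logistics Oy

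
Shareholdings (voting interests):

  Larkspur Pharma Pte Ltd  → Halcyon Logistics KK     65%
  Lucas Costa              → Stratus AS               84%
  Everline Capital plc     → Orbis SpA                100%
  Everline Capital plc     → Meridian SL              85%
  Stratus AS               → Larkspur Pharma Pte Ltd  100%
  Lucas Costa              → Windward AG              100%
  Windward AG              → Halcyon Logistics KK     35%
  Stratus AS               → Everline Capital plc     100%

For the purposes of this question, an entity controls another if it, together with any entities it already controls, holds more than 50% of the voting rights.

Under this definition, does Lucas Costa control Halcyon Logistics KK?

Yes

Lucas holds 84% of Stratus, so Lucas controls Stratus.
Stratus holds 100% of Larkspur, so Lucas controls Larkspur.
Lucas holds 100% of Windward, so Lucas controls Windward.
Larkspur and Windward together hold 65% + 35% = 100% of Halcyon, so Lucas controls Halcyon.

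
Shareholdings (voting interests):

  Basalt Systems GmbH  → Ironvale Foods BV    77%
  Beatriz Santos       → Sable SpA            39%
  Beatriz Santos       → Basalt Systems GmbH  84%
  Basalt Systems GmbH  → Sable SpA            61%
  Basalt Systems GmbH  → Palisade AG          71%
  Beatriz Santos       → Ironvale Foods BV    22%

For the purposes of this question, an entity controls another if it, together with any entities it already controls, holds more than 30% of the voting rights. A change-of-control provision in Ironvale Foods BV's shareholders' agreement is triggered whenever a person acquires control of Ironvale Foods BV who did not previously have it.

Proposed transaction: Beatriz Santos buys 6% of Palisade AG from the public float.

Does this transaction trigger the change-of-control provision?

No

The purchase changes only Beatriz's holdings, so Beatriz is the only person who could newly come to control Ironvale.
Beatriz holds 84% of Basalt, so Beatriz controls Basalt.
Basalt and Beatriz together hold 77% + 22% = 99% of Ironvale, so Beatriz controls Ironvale.
So Beatriz already controls Ironvale before the transaction.
After the purchase, Beatriz holds 6% of Palisade directly.
Beatriz controlled Ironvale already, so this is not a new person acquiring control; every other person's position is unchanged or reduced.
No new person acquires control, so the clause is not triggered.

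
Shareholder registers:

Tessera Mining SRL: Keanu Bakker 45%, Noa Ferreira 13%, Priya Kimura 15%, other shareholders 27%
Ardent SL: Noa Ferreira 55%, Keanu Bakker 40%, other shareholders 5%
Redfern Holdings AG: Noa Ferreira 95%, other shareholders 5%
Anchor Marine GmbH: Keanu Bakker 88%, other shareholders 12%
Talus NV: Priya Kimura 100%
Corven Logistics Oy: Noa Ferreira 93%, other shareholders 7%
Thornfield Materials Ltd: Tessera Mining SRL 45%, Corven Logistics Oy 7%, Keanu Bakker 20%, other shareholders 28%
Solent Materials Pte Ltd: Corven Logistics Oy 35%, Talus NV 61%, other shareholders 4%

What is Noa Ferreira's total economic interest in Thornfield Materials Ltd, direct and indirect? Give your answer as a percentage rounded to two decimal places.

Noa reaches Thornfield along 2 paths.
Via Tessera: 13% × 45% = 5.85%.
Via Corven: 93% × 7% = 6.51%.
Total: 5.85% + 6.51% = 12.36%.

12.36%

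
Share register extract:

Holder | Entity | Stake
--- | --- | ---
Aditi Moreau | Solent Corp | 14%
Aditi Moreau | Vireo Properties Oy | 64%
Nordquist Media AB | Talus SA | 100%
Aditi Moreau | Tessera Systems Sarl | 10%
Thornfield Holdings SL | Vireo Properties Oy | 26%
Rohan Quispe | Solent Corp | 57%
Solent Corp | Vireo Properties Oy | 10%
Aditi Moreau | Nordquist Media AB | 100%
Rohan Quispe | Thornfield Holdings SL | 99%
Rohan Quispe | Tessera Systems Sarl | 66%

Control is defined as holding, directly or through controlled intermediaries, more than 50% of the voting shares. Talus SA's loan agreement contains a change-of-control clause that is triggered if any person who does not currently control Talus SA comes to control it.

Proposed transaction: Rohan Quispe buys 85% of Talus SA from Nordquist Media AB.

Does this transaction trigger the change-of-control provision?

Yes

The purchase adds only to Rohan's holdings (Nordquist's stake shrinks), so Rohan is the only person who could newly come to control Talus.
Rohan holds 99% of Thornfield, so Rohan controls Thornfield.
Rohan holds 66% of Tessera, so Rohan controls Tessera.
Rohan holds 57% of Solent, so Rohan controls Solent.
Neither Rohan nor any entity Rohan controls holds any voting interest in Talus.
So before the transaction, Rohan does not control Talus.
After the purchase, Rohan holds 85% of Talus directly, and Nordquist's stake falls to 15%.
Rohan holds 85% of Talus, so Rohan controls Talus.
Rohan did not control Talus before and does after, so the clause is triggered.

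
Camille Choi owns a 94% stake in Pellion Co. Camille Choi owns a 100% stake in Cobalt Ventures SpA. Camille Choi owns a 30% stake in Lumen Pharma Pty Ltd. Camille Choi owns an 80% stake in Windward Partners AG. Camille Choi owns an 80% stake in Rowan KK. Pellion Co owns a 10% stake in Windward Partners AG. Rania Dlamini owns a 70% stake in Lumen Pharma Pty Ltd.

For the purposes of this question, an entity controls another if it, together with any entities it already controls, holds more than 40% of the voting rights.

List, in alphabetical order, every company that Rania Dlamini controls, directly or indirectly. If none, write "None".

Rania holds 70% of Lumen, so Rania controls Lumen.
No other company's threshold is met.

Lumen Pharma Pty Ltd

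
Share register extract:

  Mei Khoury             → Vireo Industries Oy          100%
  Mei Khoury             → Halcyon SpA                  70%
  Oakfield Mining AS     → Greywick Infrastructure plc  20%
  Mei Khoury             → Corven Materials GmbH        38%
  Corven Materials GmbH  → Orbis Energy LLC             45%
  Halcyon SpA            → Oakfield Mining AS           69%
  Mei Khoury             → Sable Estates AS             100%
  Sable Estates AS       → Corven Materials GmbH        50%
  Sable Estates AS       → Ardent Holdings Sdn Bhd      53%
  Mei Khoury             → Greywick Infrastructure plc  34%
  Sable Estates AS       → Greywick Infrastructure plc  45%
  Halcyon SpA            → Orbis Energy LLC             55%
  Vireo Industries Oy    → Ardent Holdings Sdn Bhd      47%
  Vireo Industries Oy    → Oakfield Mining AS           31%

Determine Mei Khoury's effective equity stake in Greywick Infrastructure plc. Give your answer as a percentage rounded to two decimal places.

94.86%

Mei reaches Greywick along 4 paths.
Via Sable: 100% × 45% = 45%.
Via Vireo → Oakfield: 100% × 31% × 20% = 6.2%.
Via Halcyon → Oakfield: 70% × 69% × 20% = 9.66%.
Direct stake: 34% = 34%.
Total: 45% + 6.2% + 9.66% + 34% = 94.86%.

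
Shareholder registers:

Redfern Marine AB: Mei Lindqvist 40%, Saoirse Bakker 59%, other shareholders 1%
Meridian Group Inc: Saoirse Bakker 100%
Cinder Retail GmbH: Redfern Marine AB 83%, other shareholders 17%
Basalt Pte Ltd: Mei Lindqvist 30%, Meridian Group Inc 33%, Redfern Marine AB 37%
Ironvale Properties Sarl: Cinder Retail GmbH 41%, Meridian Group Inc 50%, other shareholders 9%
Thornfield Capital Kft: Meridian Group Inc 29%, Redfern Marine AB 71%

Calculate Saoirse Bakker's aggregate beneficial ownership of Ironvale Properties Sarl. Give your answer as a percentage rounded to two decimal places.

Saoirse reaches Ironvale along 2 paths.
Via Redfern → Cinder: 59% × 83% × 41% = 20.0777%.
Via Meridian: 100% × 50% = 50%.
Total: 20.0777% + 50% = 70.0777%.
Rounded: 70.08%.

70.08%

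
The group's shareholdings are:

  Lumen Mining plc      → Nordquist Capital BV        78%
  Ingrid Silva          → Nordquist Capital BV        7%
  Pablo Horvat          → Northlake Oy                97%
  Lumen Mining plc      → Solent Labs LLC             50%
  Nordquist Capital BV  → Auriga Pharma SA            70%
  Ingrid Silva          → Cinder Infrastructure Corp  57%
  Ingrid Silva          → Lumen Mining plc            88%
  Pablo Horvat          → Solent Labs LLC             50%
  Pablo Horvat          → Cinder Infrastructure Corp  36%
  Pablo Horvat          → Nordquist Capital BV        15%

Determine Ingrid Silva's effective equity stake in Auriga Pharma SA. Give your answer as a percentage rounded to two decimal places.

52.95%

Ingrid reaches Auriga along 2 paths.
Via Nordquist: 7% × 70% = 4.9%.
Via Lumen → Nordquist: 88% × 78% × 70% = 48.048%.
Total: 4.9% + 48.048% = 52.948%.
Rounded: 52.95%.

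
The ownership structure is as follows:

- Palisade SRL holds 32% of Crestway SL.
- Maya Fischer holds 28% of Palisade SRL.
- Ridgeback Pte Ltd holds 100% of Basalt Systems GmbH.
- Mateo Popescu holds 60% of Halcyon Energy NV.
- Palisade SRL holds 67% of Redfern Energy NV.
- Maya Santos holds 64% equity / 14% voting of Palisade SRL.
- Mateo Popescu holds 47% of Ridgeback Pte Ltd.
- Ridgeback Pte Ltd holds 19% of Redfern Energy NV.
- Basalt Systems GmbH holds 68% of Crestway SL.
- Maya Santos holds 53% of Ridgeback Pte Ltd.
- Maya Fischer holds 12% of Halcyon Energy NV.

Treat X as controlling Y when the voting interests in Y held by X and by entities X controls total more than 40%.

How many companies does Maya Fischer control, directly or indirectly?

Maya Fischer's largest direct stake is 28% in Palisade, which does not meet the threshold.
Maya Fischer controls 0 companies.

0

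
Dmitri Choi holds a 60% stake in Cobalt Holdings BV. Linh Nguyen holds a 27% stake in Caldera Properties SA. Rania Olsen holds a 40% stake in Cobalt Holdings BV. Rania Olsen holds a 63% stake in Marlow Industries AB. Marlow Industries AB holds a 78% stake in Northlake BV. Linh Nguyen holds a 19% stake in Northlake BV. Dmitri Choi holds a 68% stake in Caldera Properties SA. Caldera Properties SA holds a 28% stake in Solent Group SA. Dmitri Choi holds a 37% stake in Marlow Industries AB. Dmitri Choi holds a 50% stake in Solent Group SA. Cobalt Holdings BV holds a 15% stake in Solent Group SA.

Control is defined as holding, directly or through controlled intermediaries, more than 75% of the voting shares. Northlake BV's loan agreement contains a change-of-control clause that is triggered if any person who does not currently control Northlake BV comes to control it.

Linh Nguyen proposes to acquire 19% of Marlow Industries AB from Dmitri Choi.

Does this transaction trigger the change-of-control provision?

The purchase adds only to Linh's holdings (Dmitri's stake shrinks), so Linh is the only person who could newly come to control Northlake.
Linh's largest direct stake is 27% in Caldera, which does not meet the threshold, so Linh controls no company.
In Northlake, Linh's side holds only 19%, not > 75%.
So before the transaction, Linh does not control Northlake.
After the purchase, Linh holds 19% of Marlow directly, and Dmitri's stake falls to 18%.
Linh's side now holds 19% of Marlow, not > 75%, so Linh still does not control Marlow.
After the transaction, Linh's side holds 19% of Northlake, not > 75%, so Linh still does not control Northlake.
No new person acquires control, so the clause is not triggered.

No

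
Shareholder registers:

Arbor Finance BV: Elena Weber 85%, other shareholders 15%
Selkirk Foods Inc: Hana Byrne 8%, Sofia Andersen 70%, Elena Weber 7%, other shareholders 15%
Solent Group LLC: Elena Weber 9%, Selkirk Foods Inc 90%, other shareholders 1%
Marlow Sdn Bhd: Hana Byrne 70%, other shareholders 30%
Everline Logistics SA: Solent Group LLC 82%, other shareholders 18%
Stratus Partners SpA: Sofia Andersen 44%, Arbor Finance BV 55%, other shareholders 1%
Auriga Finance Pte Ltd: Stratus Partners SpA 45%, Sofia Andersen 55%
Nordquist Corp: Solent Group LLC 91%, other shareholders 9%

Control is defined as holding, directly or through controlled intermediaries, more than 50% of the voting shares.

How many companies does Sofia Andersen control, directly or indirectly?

5

Sofia holds 70% of Selkirk, so Sofia controls Selkirk.
Selkirk holds 90% of Solent, so Sofia controls Solent.
Solent holds 82% of Everline, so Sofia controls Everline.
Sofia holds 55% of Auriga, so Sofia controls Auriga.
Solent holds 91% of Nordquist, so Sofia controls Nordquist.
No other company's threshold is met.
Sofia controls 5 companies.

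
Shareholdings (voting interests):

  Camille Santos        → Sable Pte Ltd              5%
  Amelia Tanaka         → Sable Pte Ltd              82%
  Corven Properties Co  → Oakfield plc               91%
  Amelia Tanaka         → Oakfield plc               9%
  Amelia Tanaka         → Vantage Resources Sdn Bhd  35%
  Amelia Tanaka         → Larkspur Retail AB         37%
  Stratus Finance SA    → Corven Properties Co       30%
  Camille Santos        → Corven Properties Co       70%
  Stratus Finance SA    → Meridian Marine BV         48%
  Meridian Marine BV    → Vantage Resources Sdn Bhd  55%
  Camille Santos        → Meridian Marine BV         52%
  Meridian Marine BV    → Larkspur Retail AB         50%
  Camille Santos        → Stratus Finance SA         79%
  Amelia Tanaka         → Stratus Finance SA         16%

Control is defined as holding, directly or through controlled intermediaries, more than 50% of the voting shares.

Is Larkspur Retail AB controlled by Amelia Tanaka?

No

Amelia holds 82% of Sable, so Amelia controls Sable.
In Larkspur, Amelia's side holds only 37%, not > 50%.
So Amelia does not control Larkspur.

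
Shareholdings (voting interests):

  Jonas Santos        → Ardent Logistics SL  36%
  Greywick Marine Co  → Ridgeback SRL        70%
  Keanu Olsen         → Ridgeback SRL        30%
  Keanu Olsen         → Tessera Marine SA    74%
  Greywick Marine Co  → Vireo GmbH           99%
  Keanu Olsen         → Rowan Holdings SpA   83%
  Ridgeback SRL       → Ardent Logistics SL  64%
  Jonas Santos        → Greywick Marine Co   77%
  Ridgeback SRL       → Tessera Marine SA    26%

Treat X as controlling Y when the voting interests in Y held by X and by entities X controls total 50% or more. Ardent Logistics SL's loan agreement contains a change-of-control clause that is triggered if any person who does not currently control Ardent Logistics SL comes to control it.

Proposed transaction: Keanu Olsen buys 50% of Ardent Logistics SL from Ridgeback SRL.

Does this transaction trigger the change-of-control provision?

The purchase adds only to Keanu's holdings (Ridgeback's stake shrinks), so Keanu is the only person who could newly come to control Ardent.
Keanu holds 83% of Rowan, so Keanu controls Rowan.
Keanu holds 74% of Tessera, so Keanu controls Tessera.
Neither Keanu nor any entity Keanu controls holds any voting interest in Ardent.
So before the transaction, Keanu does not control Ardent.
After the purchase, Keanu holds 50% of Ardent directly, and Ridgeback's stake falls to 14%.
Keanu holds 50% of Ardent, so Keanu controls Ardent.
Keanu did not control Ardent before and does after, so the clause is triggered.

Yes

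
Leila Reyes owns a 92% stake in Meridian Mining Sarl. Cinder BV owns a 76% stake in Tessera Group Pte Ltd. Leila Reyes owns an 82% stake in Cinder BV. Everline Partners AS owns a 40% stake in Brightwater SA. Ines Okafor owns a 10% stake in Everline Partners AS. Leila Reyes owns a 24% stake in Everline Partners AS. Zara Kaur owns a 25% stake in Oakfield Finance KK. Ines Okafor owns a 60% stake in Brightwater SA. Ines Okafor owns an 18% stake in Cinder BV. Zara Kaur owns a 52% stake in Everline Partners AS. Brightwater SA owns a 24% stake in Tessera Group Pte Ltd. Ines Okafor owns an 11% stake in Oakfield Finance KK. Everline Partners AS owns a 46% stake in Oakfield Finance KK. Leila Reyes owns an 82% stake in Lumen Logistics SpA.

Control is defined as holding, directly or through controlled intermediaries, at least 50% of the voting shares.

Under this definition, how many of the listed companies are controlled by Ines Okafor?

Ines holds 60% of Brightwater, so Ines controls Brightwater.
No other company's threshold is met.
Ines controls 1 company.

1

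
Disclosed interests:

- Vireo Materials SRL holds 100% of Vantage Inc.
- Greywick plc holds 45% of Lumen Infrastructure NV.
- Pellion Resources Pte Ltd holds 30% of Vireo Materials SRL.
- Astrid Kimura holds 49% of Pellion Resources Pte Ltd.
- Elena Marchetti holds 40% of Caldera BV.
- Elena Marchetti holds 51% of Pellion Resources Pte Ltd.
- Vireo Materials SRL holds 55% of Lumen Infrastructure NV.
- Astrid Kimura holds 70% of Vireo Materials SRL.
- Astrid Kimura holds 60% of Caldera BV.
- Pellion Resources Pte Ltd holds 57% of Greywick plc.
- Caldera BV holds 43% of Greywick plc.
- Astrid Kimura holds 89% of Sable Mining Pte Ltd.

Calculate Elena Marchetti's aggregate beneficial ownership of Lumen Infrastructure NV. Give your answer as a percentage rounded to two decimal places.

Elena reaches Lumen along 3 paths.
Via Pellion → Vireo: 51% × 30% × 55% = 8.415%.
Via Caldera → Greywick: 40% × 43% × 45% = 7.74%.
Via Pellion → Greywick: 51% × 57% × 45% = 13.0815%.
Total: 8.415% + 7.74% + 13.0815% = 29.2365%.
Rounded: 29.24%.

29.24%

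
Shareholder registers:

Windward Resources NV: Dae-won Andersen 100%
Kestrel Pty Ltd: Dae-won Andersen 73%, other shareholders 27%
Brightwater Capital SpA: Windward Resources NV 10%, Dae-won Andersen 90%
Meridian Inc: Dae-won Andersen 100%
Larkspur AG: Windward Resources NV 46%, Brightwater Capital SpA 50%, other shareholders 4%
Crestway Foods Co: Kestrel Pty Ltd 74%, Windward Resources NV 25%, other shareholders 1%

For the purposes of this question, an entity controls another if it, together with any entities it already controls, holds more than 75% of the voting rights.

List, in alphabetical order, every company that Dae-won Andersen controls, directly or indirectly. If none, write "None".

Dae-won holds 100% of Windward, so Dae-won controls Windward.
Windward and Dae-won together hold 10% + 90% = 100% of Brightwater, so Dae-won controls Brightwater.
Dae-won holds 100% of Meridian, so Dae-won controls Meridian.
Windward and Brightwater together hold 46% + 50% = 96% of Larkspur, so Dae-won controls Larkspur.
No other company's threshold is met.

Brightwater Capital SpA, Larkspur AG, Meridian Inc, Windward Resources NV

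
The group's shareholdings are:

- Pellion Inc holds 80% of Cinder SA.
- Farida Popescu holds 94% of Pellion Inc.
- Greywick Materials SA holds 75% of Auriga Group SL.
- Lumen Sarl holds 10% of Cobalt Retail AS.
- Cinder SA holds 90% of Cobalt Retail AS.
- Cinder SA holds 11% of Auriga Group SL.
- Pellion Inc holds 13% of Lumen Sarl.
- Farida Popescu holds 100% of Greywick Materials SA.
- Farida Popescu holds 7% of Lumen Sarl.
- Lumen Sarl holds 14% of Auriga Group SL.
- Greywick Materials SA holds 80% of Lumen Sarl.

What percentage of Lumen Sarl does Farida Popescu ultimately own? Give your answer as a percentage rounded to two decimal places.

99.22%

Farida reaches Lumen along 3 paths.
Via Pellion: 94% × 13% = 12.22%.
Direct stake: 7% = 7%.
Via Greywick: 100% × 80% = 80%.
Total: 12.22% + 7% + 80% = 99.22%.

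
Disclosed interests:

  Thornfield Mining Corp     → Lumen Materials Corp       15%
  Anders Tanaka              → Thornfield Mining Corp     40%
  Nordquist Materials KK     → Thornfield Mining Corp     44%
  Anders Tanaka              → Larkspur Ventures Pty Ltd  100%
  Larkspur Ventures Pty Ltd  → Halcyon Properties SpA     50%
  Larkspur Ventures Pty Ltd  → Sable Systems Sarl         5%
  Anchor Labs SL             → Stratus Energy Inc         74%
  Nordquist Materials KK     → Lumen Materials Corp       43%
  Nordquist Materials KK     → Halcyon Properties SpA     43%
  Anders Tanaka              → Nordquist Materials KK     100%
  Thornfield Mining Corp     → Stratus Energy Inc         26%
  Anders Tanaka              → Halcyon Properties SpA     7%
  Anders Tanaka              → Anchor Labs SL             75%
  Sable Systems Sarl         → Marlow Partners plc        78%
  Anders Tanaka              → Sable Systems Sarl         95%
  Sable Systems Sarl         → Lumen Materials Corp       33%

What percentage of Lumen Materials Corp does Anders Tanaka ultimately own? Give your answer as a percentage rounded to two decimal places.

Anders reaches Lumen along 5 paths.
Via Nordquist: 100% × 43% = 43%.
Via Nordquist → Thornfield: 100% × 44% × 15% = 6.6%.
Via Thornfield: 40% × 15% = 6%.
Via Sable: 95% × 33% = 31.35%.
Via Larkspur → Sable: 100% × 5% × 33% = 1.65%.
Total: 43% + 6.6% + 6% + 31.35% + 1.65% = 88.6%.
Rounded: 88.60%.

88.60%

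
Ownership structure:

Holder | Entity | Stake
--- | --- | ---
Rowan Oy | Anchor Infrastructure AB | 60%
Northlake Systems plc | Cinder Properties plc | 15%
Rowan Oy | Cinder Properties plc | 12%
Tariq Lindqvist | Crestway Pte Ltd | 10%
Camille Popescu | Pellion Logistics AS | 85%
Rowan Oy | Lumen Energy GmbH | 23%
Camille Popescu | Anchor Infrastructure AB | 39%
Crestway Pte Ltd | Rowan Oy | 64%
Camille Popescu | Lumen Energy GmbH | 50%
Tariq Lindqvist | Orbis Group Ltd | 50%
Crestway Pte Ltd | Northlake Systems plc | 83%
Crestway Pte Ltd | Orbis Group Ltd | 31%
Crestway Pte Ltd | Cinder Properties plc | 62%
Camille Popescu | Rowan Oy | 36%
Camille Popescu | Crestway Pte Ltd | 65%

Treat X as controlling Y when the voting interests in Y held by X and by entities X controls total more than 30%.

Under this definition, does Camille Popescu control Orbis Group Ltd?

Camille holds 65% of Crestway, so Camille controls Crestway.
Crestway holds 31% of Orbis, so Camille controls Orbis.

Yes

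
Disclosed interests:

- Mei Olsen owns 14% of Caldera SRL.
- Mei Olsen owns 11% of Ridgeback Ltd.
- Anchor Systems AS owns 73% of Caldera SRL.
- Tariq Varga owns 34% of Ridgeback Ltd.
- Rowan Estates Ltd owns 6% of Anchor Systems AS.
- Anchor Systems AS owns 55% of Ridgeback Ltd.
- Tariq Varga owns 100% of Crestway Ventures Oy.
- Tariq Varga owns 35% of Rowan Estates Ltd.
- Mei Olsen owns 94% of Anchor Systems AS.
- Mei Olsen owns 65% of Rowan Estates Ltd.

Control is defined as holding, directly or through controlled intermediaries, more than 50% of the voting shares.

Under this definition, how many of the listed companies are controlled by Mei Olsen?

Mei holds 65% of Rowan, so Mei controls Rowan.
Mei and Rowan together hold 94% + 6% = 100% of Anchor, so Mei controls Anchor.
Mei and Anchor together hold 11% + 55% = 66% of Ridgeback, so Mei controls Ridgeback.
Anchor and Mei together hold 73% + 14% = 87% of Caldera, so Mei controls Caldera.
No other company's threshold is met.
Mei controls 4 companies.

4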